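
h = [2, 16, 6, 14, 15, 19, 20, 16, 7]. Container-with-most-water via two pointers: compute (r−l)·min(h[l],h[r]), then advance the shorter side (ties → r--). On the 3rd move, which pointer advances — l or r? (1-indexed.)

r

l=1 r=9: min(2,7)*8=16 best=16 *, l++
l=2 r=9: min(16,7)*7=49 best=49 *, r--
l=2 r=8: min(16,16)*6=96 best=96 *, r--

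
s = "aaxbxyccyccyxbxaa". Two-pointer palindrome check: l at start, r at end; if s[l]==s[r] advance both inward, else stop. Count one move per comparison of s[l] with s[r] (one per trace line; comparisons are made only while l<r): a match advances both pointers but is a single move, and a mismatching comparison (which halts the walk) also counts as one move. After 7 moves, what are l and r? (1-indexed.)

l=1 r=17: 'a'=='a', l++,r--
l=2 r=16: 'a'=='a', l++,r--
l=3 r=15: 'x'=='x', l++,r--
l=4 r=14: 'b'=='b', l++,r--
l=5 r=13: 'x'=='x', l++,r--
l=6 r=12: 'y'=='y', l++,r--
l=7 r=11: 'c'=='c', l++,r--

l=8, r=10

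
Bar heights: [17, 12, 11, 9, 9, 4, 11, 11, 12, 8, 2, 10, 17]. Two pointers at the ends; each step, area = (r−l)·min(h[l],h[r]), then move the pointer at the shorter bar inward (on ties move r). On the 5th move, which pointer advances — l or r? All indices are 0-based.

[0,12] min(17,17)*12=204 best=204 * → r--
[0,11] min(17,10)*11=110 best=204 → r--
[0,10] min(17,2)*10=20 best=204 → r--
[0,9] min(17,8)*9=72 best=204 → r--
[0,8] min(17,12)*8=96 best=204 → r--

r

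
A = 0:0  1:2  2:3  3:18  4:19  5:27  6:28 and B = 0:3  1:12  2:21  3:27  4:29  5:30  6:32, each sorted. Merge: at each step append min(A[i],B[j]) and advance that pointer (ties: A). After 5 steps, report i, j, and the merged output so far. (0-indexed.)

[i=0,j=0] A[i]=0<=B[j]=3 take 0 → i++
[i=1,j=0] A[i]=2<=B[j]=3 take 2 → i++
[i=2,j=0] A[i]=3<=B[j]=3 take 3 → i++
[i=3,j=0] A[i]=18>B[j]=3 take 3 → j++
[i=3,j=1] A[i]=18>B[j]=12 take 12 → j++

i=3, j=2, merged so far=[0, 2, 3, 3, 12]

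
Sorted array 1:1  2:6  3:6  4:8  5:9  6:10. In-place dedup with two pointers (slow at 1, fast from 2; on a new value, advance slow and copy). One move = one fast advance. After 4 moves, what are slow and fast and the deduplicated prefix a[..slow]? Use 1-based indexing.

slow=4, fast=6, prefix=[1, 6, 8, 9]

slow=1 fast=2: a[fast]=6≠a[slow]=1 write a[2]=6, slow++,fast++
slow=2 fast=3: a[fast]=6=a[slow] dup, fast++
slow=2 fast=4: a[fast]=8≠a[slow]=6 write a[3]=8, slow++,fast++
slow=3 fast=5: a[fast]=9≠a[slow]=8 write a[4]=9, slow++,fast++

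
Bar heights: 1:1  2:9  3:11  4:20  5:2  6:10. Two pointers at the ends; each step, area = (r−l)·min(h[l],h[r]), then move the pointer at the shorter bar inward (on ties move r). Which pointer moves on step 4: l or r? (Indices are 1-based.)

r

l=1 r=6: min(1,10)*5=5 best=5 *, l++
l=2 r=6: min(9,10)*4=36 best=36 *, l++
l=3 r=6: min(11,10)*3=30 best=36, r--
l=3 r=5: min(11,2)*2=4 best=36, r--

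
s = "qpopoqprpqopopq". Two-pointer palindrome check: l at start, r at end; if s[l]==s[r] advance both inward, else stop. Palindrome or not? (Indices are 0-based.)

palindrome

[0,14] 'q'=='q' → l++,r--
[1,13] 'p'=='p' → l++,r--
[2,12] 'o'=='o' → l++,r--
[3,11] 'p'=='p' → l++,r--
[4,10] 'o'=='o' → l++,r--
[5,9] 'q'=='q' → l++,r--
[6,8] 'p'=='p' → l++,r--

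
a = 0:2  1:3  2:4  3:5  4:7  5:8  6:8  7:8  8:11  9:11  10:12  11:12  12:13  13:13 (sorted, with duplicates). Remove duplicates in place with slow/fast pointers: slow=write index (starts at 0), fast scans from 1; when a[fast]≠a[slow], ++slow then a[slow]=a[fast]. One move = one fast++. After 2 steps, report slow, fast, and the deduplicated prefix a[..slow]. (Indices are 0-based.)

slow=2, fast=3, prefix=[2, 3, 4]

slow=0 fast=1: a[fast]=3≠a[slow]=2 write a[1]=3, slow++,fast++
slow=1 fast=2: a[fast]=4≠a[slow]=3 write a[2]=4, slow++,fast++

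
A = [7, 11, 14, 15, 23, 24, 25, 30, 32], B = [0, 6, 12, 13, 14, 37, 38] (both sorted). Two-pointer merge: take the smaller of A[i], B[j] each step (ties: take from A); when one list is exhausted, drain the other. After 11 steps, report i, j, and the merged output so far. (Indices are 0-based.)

i=6, j=5, merged so far=[0, 6, 7, 11, 12, 13, 14, 14, 15, 23, 24]

i=0 j=0: A[i]=7>B[j]=0 take 0, j++
i=0 j=1: A[i]=7>B[j]=6 take 6, j++
i=0 j=2: A[i]=7<=B[j]=12 take 7, i++
i=1 j=2: A[i]=11<=B[j]=12 take 11, i++
i=2 j=2: A[i]=14>B[j]=12 take 12, j++
i=2 j=3: A[i]=14>B[j]=13 take 13, j++
i=2 j=4: A[i]=14<=B[j]=14 take 14, i++
i=3 j=4: A[i]=15>B[j]=14 take 14, j++
i=3 j=5: A[i]=15<=B[j]=37 take 15, i++
i=4 j=5: A[i]=23<=B[j]=37 take 23, i++
i=5 j=5: A[i]=24<=B[j]=37 take 24, i++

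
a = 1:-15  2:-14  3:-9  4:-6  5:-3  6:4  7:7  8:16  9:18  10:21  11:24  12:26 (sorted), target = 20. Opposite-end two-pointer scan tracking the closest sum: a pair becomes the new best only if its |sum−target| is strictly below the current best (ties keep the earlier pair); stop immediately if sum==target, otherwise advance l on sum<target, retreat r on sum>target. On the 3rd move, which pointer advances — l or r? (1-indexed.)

l

[1,12] -15+26=11 d=9 * → l++
[2,12] -14+26=12 d=8 * → l++
[3,12] -9+26=17 d=3 * → l++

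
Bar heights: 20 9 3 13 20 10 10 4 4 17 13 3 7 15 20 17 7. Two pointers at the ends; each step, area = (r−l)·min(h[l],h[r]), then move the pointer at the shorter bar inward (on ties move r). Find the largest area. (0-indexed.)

max area = 280

l=0 r=16: min(20,7)*16=112 best=112 *, r--
l=0 r=15: min(20,17)*15=255 best=255 *, r--
l=0 r=14: min(20,20)*14=280 best=280 *, r--
l=0 r=13: min(20,15)*13=195 best=280, r--
l=0 r=12: min(20,7)*12=84 best=280, r--
l=0 r=11: min(20,3)*11=33 best=280, r--
l=0 r=10: min(20,13)*10=130 best=280, r--
l=0 r=9: min(20,17)*9=153 best=280, r--
l=0 r=8: min(20,4)*8=32 best=280, r--
l=0 r=7: min(20,4)*7=28 best=280, r--
l=0 r=6: min(20,10)*6=60 best=280, r--
l=0 r=5: min(20,10)*5=50 best=280, r--
l=0 r=4: min(20,20)*4=80 best=280, r--
l=0 r=3: min(20,13)*3=39 best=280, r--
l=0 r=2: min(20,3)*2=6 best=280, r--
l=0 r=1: min(20,9)*1=9 best=280, r--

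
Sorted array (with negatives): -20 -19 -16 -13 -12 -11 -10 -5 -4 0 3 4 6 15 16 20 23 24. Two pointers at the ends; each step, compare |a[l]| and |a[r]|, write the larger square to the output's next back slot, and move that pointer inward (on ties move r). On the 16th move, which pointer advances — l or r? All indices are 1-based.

l=1 r=18: |-20|<=|24| out[18]=576, r--
l=1 r=17: |-20|<=|23| out[17]=529, r--
l=1 r=16: |-20|<=|20| out[16]=400, r--
l=1 r=15: |-20|>|16| out[15]=400, l++
l=2 r=15: |-19|>|16| out[14]=361, l++
l=3 r=15: |-16|<=|16| out[13]=256, r--
l=3 r=14: |-16|>|15| out[12]=256, l++
l=4 r=14: |-13|<=|15| out[11]=225, r--
l=4 r=13: |-13|>|6| out[10]=169, l++
l=5 r=13: |-12|>|6| out[9]=144, l++
l=6 r=13: |-11|>|6| out[8]=121, l++
l=7 r=13: |-10|>|6| out[7]=100, l++
l=8 r=13: |-5|<=|6| out[6]=36, r--
l=8 r=12: |-5|>|4| out[5]=25, l++
l=9 r=12: |-4|<=|4| out[4]=16, r--
l=9 r=11: |-4|>|3| out[3]=16, l++

l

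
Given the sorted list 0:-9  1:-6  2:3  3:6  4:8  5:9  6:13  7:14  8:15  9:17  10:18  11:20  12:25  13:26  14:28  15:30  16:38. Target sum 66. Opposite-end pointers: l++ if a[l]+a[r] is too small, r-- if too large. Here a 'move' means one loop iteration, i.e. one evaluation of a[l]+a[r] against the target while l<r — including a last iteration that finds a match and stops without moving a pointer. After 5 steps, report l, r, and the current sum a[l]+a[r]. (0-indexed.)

l=5, r=16, sum=47

l=0 r=16: -9+38=29 <66, l++
l=1 r=16: -6+38=32 <66, l++
l=2 r=16: 3+38=41 <66, l++
l=3 r=16: 6+38=44 <66, l++
l=4 r=16: 8+38=46 <66, l++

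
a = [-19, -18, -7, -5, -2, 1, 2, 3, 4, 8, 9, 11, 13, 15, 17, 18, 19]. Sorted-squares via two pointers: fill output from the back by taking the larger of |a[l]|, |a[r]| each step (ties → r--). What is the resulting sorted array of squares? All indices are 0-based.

[1, 4, 4, 9, 16, 25, 49, 64, 81, 121, 169, 225, 289, 324, 324, 361, 361]

[0,16] |-19|<=|19| out[16]=361 → r--
[0,15] |-19|>|18| out[15]=361 → l++
[1,15] |-18|<=|18| out[14]=324 → r--
[1,14] |-18|>|17| out[13]=324 → l++
[2,14] |-7|<=|17| out[12]=289 → r--
[2,13] |-7|<=|15| out[11]=225 → r--
[2,12] |-7|<=|13| out[10]=169 → r--
[2,11] |-7|<=|11| out[9]=121 → r--
[2,10] |-7|<=|9| out[8]=81 → r--
[2,9] |-7|<=|8| out[7]=64 → r--
[2,8] |-7|>|4| out[6]=49 → l++
[3,8] |-5|>|4| out[5]=25 → l++
[4,8] |-2|<=|4| out[4]=16 → r--
[4,7] |-2|<=|3| out[3]=9 → r--
[4,6] |-2|<=|2| out[2]=4 → r--
[4,5] |-2|>|1| out[1]=4 → l++
[5,5] |1|<=|1| out[0]=1 → r--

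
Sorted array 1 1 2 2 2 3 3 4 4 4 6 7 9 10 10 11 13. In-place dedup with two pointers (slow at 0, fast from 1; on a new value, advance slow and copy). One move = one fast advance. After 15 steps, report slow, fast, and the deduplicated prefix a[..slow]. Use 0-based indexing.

slow=8, fast=16, prefix=[1, 2, 3, 4, 6, 7, 9, 10, 11]

(s=0,f=1) a[fast]=1=a[slow] dup → fast++
(s=0,f=2) a[fast]=2≠a[slow]=1 write a[1]=2 → slow++,fast++
(s=1,f=3) a[fast]=2=a[slow] dup → fast++
(s=1,f=4) a[fast]=2=a[slow] dup → fast++
(s=1,f=5) a[fast]=3≠a[slow]=2 write a[2]=3 → slow++,fast++
(s=2,f=6) a[fast]=3=a[slow] dup → fast++
(s=2,f=7) a[fast]=4≠a[slow]=3 write a[3]=4 → slow++,fast++
(s=3,f=8) a[fast]=4=a[slow] dup → fast++
(s=3,f=9) a[fast]=4=a[slow] dup → fast++
(s=3,f=10) a[fast]=6≠a[slow]=4 write a[4]=6 → slow++,fast++
(s=4,f=11) a[fast]=7≠a[slow]=6 write a[5]=7 → slow++,fast++
(s=5,f=12) a[fast]=9≠a[slow]=7 write a[6]=9 → slow++,fast++
(s=6,f=13) a[fast]=10≠a[slow]=9 write a[7]=10 → slow++,fast++
(s=7,f=14) a[fast]=10=a[slow] dup → fast++
(s=7,f=15) a[fast]=11≠a[slow]=10 write a[8]=11 → slow++,fast++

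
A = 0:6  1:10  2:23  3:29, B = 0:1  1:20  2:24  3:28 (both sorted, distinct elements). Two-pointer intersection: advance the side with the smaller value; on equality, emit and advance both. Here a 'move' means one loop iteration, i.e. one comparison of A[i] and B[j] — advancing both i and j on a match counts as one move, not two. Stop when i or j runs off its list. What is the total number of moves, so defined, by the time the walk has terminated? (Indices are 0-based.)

7 moves

i=0 j=0: 6>1, j++
i=0 j=1: 6<20, i++
i=1 j=1: 10<20, i++
i=2 j=1: 23>20, j++
i=2 j=2: 23<24, i++
i=3 j=2: 29>24, j++
i=3 j=3: 29>28, j++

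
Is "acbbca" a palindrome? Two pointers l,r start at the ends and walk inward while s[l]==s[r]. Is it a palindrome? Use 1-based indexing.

l=1 r=6: 'a'=='a', l++,r--
l=2 r=5: 'c'=='c', l++,r--
l=3 r=4: 'b'=='b', l++,r--

palindrome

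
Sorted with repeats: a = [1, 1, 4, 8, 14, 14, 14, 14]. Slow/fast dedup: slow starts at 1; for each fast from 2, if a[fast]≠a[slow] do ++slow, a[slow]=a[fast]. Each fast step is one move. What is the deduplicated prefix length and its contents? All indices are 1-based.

length 4; prefix = [1, 4, 8, 14]

slow=1 fast=2: a[fast]=1=a[slow] dup, fast++
slow=1 fast=3: a[fast]=4≠a[slow]=1 write a[2]=4, slow++,fast++
slow=2 fast=4: a[fast]=8≠a[slow]=4 write a[3]=8, slow++,fast++
slow=3 fast=5: a[fast]=14≠a[slow]=8 write a[4]=14, slow++,fast++
slow=4 fast=6: a[fast]=14=a[slow] dup, fast++
slow=4 fast=7: a[fast]=14=a[slow] dup, fast++
slow=4 fast=8: a[fast]=14=a[slow] dup, fast++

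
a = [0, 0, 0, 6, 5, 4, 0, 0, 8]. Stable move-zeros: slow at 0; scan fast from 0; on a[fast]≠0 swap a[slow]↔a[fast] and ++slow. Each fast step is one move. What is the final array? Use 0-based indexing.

(s=0,f=0) a[fast]=0 → fast++
(s=0,f=1) a[fast]=0 → fast++
(s=0,f=2) a[fast]=0 → fast++
(s=0,f=3) a[fast]=6≠0 swap→a[0]=6 → slow++,fast++
(s=1,f=4) a[fast]=5≠0 swap→a[1]=5 → slow++,fast++
(s=2,f=5) a[fast]=4≠0 swap→a[2]=4 → slow++,fast++
(s=3,f=6) a[fast]=0 → fast++
(s=3,f=7) a[fast]=0 → fast++
(s=3,f=8) a[fast]=8≠0 swap→a[3]=8 → slow++,fast++

[6, 5, 4, 8, 0, 0, 0, 0, 0]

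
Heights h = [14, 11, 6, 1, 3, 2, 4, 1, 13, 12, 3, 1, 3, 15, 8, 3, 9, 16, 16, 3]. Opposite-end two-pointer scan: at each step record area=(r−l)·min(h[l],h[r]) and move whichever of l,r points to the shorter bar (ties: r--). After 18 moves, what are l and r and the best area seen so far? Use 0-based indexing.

l=0 r=19: min(14,3)*19=57 best=57 *, r--
l=0 r=18: min(14,16)*18=252 best=252 *, l++
l=1 r=18: min(11,16)*17=187 best=252, l++
l=2 r=18: min(6,16)*16=96 best=252, l++
l=3 r=18: min(1,16)*15=15 best=252, l++
l=4 r=18: min(3,16)*14=42 best=252, l++
l=5 r=18: min(2,16)*13=26 best=252, l++
l=6 r=18: min(4,16)*12=48 best=252, l++
l=7 r=18: min(1,16)*11=11 best=252, l++
l=8 r=18: min(13,16)*10=130 best=252, l++
l=9 r=18: min(12,16)*9=108 best=252, l++
l=10 r=18: min(3,16)*8=24 best=252, l++
l=11 r=18: min(1,16)*7=7 best=252, l++
l=12 r=18: min(3,16)*6=18 best=252, l++
l=13 r=18: min(15,16)*5=75 best=252, l++
l=14 r=18: min(8,16)*4=32 best=252, l++
l=15 r=18: min(3,16)*3=9 best=252, l++
l=16 r=18: min(9,16)*2=18 best=252, l++

l=17, r=18, best area=252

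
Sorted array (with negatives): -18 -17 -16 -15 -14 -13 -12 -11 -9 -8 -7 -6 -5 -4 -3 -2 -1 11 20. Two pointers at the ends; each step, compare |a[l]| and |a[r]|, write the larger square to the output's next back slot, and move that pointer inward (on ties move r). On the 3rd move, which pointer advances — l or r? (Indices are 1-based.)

l

[1,19] |-18|<=|20| out[19]=400 → r--
[1,18] |-18|>|11| out[18]=324 → l++
[2,18] |-17|>|11| out[17]=289 → l++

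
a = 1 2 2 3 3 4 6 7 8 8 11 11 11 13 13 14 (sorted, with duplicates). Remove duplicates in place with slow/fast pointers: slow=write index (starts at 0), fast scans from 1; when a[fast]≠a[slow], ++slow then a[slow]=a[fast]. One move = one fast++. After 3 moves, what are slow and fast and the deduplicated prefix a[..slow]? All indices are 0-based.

(s=0,f=1) a[fast]=2≠a[slow]=1 write a[1]=2 → slow++,fast++
(s=1,f=2) a[fast]=2=a[slow] dup → fast++
(s=1,f=3) a[fast]=3≠a[slow]=2 write a[2]=3 → slow++,fast++

slow=2, fast=4, prefix=[1, 2, 3]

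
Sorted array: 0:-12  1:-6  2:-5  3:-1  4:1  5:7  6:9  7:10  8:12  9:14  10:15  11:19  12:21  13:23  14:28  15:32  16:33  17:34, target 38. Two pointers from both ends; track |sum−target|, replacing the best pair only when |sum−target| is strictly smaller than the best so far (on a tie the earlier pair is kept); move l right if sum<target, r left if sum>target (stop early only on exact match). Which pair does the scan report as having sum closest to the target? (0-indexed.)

pair (10, 28) with sum 38 (|Δ|=0)

l=0 r=17: -12+34=22 d=16 *, l++
l=1 r=17: -6+34=28 d=10 *, l++
l=2 r=17: -5+34=29 d=9 *, l++
l=3 r=17: -1+34=33 d=5 *, l++
l=4 r=17: 1+34=35 d=3 *, l++
l=5 r=17: 7+34=41 d=3, r--
l=5 r=16: 7+33=40 d=2 *, r--
l=5 r=15: 7+32=39 d=1 *, r--
l=5 r=14: 7+28=35 d=3, l++
l=6 r=14: 9+28=37 d=1, l++
l=7 r=14: 10+28=38 d=0 *, stop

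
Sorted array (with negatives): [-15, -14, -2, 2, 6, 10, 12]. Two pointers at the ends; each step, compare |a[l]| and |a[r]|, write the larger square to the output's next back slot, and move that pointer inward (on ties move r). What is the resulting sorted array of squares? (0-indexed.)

[4, 4, 36, 100, 144, 196, 225]

[0,6] |-15|>|12| out[6]=225 → l++
[1,6] |-14|>|12| out[5]=196 → l++
[2,6] |-2|<=|12| out[4]=144 → r--
[2,5] |-2|<=|10| out[3]=100 → r--
[2,4] |-2|<=|6| out[2]=36 → r--
[2,3] |-2|<=|2| out[1]=4 → r--
[2,2] |-2|<=|-2| out[0]=4 → r--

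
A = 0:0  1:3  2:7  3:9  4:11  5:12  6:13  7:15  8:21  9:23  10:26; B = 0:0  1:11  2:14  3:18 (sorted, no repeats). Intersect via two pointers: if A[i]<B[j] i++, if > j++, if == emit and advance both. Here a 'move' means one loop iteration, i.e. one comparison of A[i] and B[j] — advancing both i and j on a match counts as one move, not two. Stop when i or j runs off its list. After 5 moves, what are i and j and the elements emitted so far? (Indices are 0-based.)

i=5, j=2, emitted=[0, 11]

[i=0,j=0] 0==0 emit → i++,j++
[i=1,j=1] 3<11 → i++
[i=2,j=1] 7<11 → i++
[i=3,j=1] 9<11 → i++
[i=4,j=1] 11==11 emit → i++,j++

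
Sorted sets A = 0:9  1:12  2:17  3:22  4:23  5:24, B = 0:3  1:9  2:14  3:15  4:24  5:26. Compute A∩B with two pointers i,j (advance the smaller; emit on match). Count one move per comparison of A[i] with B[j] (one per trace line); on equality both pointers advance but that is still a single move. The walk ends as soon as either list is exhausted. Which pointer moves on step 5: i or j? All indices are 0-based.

j

i=0 j=0: 9>3, j++
i=0 j=1: 9==9 emit, i++,j++
i=1 j=2: 12<14, i++
i=2 j=2: 17>14, j++
i=2 j=3: 17>15, j++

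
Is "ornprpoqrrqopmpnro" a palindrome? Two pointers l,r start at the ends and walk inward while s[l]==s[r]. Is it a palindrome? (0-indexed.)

[0,17] 'o'=='o' → l++,r--
[1,16] 'r'=='r' → l++,r--
[2,15] 'n'=='n' → l++,r--
[3,14] 'p'=='p' → l++,r--
[4,13] 'r'!='m' → stop

not a palindrome (mismatch at 4,13)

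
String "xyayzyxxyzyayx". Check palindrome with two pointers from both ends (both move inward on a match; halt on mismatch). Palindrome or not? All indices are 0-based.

[0,13] 'x'=='x' → l++,r--
[1,12] 'y'=='y' → l++,r--
[2,11] 'a'=='a' → l++,r--
[3,10] 'y'=='y' → l++,r--
[4,9] 'z'=='z' → l++,r--
[5,8] 'y'=='y' → l++,r--
[6,7] 'x'=='x' → l++,r--

palindrome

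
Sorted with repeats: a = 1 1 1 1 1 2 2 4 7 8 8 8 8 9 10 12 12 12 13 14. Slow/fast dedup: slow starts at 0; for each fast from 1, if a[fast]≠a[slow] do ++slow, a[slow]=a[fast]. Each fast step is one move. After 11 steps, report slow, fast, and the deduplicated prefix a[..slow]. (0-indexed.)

slow=0 fast=1: a[fast]=1=a[slow] dup, fast++
slow=0 fast=2: a[fast]=1=a[slow] dup, fast++
slow=0 fast=3: a[fast]=1=a[slow] dup, fast++
slow=0 fast=4: a[fast]=1=a[slow] dup, fast++
slow=0 fast=5: a[fast]=2≠a[slow]=1 write a[1]=2, slow++,fast++
slow=1 fast=6: a[fast]=2=a[slow] dup, fast++
slow=1 fast=7: a[fast]=4≠a[slow]=2 write a[2]=4, slow++,fast++
slow=2 fast=8: a[fast]=7≠a[slow]=4 write a[3]=7, slow++,fast++
slow=3 fast=9: a[fast]=8≠a[slow]=7 write a[4]=8, slow++,fast++
slow=4 fast=10: a[fast]=8=a[slow] dup, fast++
slow=4 fast=11: a[fast]=8=a[slow] dup, fast++

slow=4, fast=12, prefix=[1, 2, 4, 7, 8]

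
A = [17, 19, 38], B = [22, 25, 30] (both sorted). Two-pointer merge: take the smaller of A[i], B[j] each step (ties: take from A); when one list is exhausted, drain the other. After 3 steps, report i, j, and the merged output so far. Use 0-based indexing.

i=0 j=0: A[i]=17<=B[j]=22 take 17, i++
i=1 j=0: A[i]=19<=B[j]=22 take 19, i++
i=2 j=0: A[i]=38>B[j]=22 take 22, j++

i=2, j=1, merged so far=[17, 19, 22]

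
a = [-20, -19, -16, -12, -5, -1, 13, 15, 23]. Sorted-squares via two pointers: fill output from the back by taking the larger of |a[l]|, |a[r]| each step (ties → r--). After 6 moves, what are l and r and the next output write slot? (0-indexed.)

[0,8] |-20|<=|23| out[8]=529 → r--
[0,7] |-20|>|15| out[7]=400 → l++
[1,7] |-19|>|15| out[6]=361 → l++
[2,7] |-16|>|15| out[5]=256 → l++
[3,7] |-12|<=|15| out[4]=225 → r--
[3,6] |-12|<=|13| out[3]=169 → r--

l=3, r=5, next write slot=2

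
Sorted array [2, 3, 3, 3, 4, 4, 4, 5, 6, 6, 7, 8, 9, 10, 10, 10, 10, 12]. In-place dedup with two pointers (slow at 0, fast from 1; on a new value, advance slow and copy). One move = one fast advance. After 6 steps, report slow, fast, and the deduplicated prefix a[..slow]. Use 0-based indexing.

slow=2, fast=7, prefix=[2, 3, 4]

(s=0,f=1) a[fast]=3≠a[slow]=2 write a[1]=3 → slow++,fast++
(s=1,f=2) a[fast]=3=a[slow] dup → fast++
(s=1,f=3) a[fast]=3=a[slow] dup → fast++
(s=1,f=4) a[fast]=4≠a[slow]=3 write a[2]=4 → slow++,fast++
(s=2,f=5) a[fast]=4=a[slow] dup → fast++
(s=2,f=6) a[fast]=4=a[slow] dup → fast++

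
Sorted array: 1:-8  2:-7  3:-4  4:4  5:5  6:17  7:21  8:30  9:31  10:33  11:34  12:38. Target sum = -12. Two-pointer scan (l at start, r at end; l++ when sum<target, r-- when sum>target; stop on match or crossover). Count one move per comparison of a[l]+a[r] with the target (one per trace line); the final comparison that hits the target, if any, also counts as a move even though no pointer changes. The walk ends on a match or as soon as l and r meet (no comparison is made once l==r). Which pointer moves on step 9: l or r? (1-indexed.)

l=1 r=12: -8+38=30 >-12, r--
l=1 r=11: -8+34=26 >-12, r--
l=1 r=10: -8+33=25 >-12, r--
l=1 r=9: -8+31=23 >-12, r--
l=1 r=8: -8+30=22 >-12, r--
l=1 r=7: -8+21=13 >-12, r--
l=1 r=6: -8+17=9 >-12, r--
l=1 r=5: -8+5=-3 >-12, r--
l=1 r=4: -8+4=-4 >-12, r--

r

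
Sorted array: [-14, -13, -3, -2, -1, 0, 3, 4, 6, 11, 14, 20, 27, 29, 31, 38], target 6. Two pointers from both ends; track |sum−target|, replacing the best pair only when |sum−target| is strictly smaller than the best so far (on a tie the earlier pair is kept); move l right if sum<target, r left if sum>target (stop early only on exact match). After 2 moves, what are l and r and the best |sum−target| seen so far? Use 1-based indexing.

l=1, r=14, best |Δ|=11

l=1 r=16: -14+38=24 d=18 *, r--
l=1 r=15: -14+31=17 d=11 *, r--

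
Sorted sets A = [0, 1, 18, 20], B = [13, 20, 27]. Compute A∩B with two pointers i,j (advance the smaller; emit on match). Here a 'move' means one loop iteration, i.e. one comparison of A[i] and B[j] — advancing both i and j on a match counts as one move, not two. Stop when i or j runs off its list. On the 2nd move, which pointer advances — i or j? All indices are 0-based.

i

[i=0,j=0] 0<13 → i++
[i=1,j=0] 1<13 → i++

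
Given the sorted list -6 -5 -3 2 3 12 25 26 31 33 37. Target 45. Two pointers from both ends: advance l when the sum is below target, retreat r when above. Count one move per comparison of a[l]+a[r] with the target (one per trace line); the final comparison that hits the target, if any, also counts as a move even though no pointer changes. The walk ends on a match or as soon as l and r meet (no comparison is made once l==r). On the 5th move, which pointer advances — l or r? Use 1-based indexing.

l=1 r=11: -6+37=31 <45, l++
l=2 r=11: -5+37=32 <45, l++
l=3 r=11: -3+37=34 <45, l++
l=4 r=11: 2+37=39 <45, l++
l=5 r=11: 3+37=40 <45, l++

l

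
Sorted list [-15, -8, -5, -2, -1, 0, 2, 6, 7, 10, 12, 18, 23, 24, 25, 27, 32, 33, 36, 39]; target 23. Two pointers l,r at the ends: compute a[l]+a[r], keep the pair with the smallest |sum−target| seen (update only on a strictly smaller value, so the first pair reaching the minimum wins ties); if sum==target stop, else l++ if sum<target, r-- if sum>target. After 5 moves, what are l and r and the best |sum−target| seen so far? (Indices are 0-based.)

l=1, r=15, best |Δ|=1

[0,19] -15+39=24 d=1 * → r--
[0,18] -15+36=21 d=2 → l++
[1,18] -8+36=28 d=5 → r--
[1,17] -8+33=25 d=2 → r--
[1,16] -8+32=24 d=1 → r--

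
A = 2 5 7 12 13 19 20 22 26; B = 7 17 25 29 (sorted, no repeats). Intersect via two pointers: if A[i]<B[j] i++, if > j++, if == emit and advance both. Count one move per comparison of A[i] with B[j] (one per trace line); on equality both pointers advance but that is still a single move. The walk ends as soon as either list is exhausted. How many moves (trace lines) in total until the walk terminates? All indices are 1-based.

i=1 j=1: 2<7, i++
i=2 j=1: 5<7, i++
i=3 j=1: 7==7 emit, i++,j++
i=4 j=2: 12<17, i++
i=5 j=2: 13<17, i++
i=6 j=2: 19>17, j++
i=6 j=3: 19<25, i++
i=7 j=3: 20<25, i++
i=8 j=3: 22<25, i++
i=9 j=3: 26>25, j++
i=9 j=4: 26<29, i++

11 moves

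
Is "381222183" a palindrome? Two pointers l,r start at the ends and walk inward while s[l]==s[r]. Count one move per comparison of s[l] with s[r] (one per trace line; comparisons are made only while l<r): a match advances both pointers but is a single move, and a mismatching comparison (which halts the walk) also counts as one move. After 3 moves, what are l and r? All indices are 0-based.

l=3, r=5

l=0 r=8: '3'=='3', l++,r--
l=1 r=7: '8'=='8', l++,r--
l=2 r=6: '1'=='1', l++,r--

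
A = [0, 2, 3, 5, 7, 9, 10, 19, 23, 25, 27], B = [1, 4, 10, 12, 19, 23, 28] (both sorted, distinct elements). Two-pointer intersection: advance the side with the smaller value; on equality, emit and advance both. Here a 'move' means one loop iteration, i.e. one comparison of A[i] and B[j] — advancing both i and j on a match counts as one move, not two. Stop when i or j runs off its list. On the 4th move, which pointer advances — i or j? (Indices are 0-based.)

i

[i=0,j=0] 0<1 → i++
[i=1,j=0] 2>1 → j++
[i=1,j=1] 2<4 → i++
[i=2,j=1] 3<4 → i++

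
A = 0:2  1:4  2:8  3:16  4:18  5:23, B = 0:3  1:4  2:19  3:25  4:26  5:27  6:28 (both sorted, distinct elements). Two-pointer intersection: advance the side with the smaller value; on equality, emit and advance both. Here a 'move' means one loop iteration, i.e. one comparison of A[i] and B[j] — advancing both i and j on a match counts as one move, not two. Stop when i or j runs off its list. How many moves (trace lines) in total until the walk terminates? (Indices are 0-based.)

8 moves

[i=0,j=0] 2<3 → i++
[i=1,j=0] 4>3 → j++
[i=1,j=1] 4==4 emit → i++,j++
[i=2,j=2] 8<19 → i++
[i=3,j=2] 16<19 → i++
[i=4,j=2] 18<19 → i++
[i=5,j=2] 23>19 → j++
[i=5,j=3] 23<25 → i++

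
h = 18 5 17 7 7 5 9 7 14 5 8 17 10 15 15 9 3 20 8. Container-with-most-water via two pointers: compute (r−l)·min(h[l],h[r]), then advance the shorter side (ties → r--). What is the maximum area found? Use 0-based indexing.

max area = 306

l=0 r=18: min(18,8)*18=144 best=144 *, r--
l=0 r=17: min(18,20)*17=306 best=306 *, l++
l=1 r=17: min(5,20)*16=80 best=306, l++
l=2 r=17: min(17,20)*15=255 best=306, l++
l=3 r=17: min(7,20)*14=98 best=306, l++
l=4 r=17: min(7,20)*13=91 best=306, l++
l=5 r=17: min(5,20)*12=60 best=306, l++
l=6 r=17: min(9,20)*11=99 best=306, l++
l=7 r=17: min(7,20)*10=70 best=306, l++
l=8 r=17: min(14,20)*9=126 best=306, l++
l=9 r=17: min(5,20)*8=40 best=306, l++
l=10 r=17: min(8,20)*7=56 best=306, l++
l=11 r=17: min(17,20)*6=102 best=306, l++
l=12 r=17: min(10,20)*5=50 best=306, l++
l=13 r=17: min(15,20)*4=60 best=306, l++
l=14 r=17: min(15,20)*3=45 best=306, l++
l=15 r=17: min(9,20)*2=18 best=306, l++
l=16 r=17: min(3,20)*1=3 best=306, l++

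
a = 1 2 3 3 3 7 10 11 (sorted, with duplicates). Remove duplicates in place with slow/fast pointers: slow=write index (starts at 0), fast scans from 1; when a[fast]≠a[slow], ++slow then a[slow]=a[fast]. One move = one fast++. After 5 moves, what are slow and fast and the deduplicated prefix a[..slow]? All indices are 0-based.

slow=3, fast=6, prefix=[1, 2, 3, 7]

slow=0 fast=1: a[fast]=2≠a[slow]=1 write a[1]=2, slow++,fast++
slow=1 fast=2: a[fast]=3≠a[slow]=2 write a[2]=3, slow++,fast++
slow=2 fast=3: a[fast]=3=a[slow] dup, fast++
slow=2 fast=4: a[fast]=3=a[slow] dup, fast++
slow=2 fast=5: a[fast]=7≠a[slow]=3 write a[3]=7, slow++,fast++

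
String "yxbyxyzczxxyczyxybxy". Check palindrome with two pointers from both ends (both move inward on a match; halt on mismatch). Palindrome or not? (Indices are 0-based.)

l=0 r=19: 'y'=='y', l++,r--
l=1 r=18: 'x'=='x', l++,r--
l=2 r=17: 'b'=='b', l++,r--
l=3 r=16: 'y'=='y', l++,r--
l=4 r=15: 'x'=='x', l++,r--
l=5 r=14: 'y'=='y', l++,r--
l=6 r=13: 'z'=='z', l++,r--
l=7 r=12: 'c'=='c', l++,r--
l=8 r=11: 'z'!='y', stop

not a palindrome (mismatch at 8,11)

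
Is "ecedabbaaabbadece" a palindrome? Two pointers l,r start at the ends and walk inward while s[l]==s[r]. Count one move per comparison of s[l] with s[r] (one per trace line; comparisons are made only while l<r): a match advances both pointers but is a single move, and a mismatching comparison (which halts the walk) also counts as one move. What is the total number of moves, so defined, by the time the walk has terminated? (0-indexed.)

[0,16] 'e'=='e' → l++,r--
[1,15] 'c'=='c' → l++,r--
[2,14] 'e'=='e' → l++,r--
[3,13] 'd'=='d' → l++,r--
[4,12] 'a'=='a' → l++,r--
[5,11] 'b'=='b' → l++,r--
[6,10] 'b'=='b' → l++,r--
[7,9] 'a'=='a' → l++,r--

8 moves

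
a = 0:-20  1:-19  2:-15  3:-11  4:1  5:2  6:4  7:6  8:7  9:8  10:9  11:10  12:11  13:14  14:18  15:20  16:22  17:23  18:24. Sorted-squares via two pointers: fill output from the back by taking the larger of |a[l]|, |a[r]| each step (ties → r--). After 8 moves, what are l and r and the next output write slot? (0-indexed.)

l=3, r=13, next write slot=10

[0,18] |-20|<=|24| out[18]=576 → r--
[0,17] |-20|<=|23| out[17]=529 → r--
[0,16] |-20|<=|22| out[16]=484 → r--
[0,15] |-20|<=|20| out[15]=400 → r--
[0,14] |-20|>|18| out[14]=400 → l++
[1,14] |-19|>|18| out[13]=361 → l++
[2,14] |-15|<=|18| out[12]=324 → r--
[2,13] |-15|>|14| out[11]=225 → l++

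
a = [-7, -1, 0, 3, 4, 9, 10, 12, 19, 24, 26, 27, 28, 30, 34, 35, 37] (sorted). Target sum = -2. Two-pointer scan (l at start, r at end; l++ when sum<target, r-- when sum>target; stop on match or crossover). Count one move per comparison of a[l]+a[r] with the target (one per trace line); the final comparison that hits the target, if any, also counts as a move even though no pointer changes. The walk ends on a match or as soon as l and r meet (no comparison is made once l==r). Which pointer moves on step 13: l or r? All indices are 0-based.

l

l=0 r=16: -7+37=30 >-2, r--
l=0 r=15: -7+35=28 >-2, r--
l=0 r=14: -7+34=27 >-2, r--
l=0 r=13: -7+30=23 >-2, r--
l=0 r=12: -7+28=21 >-2, r--
l=0 r=11: -7+27=20 >-2, r--
l=0 r=10: -7+26=19 >-2, r--
l=0 r=9: -7+24=17 >-2, r--
l=0 r=8: -7+19=12 >-2, r--
l=0 r=7: -7+12=5 >-2, r--
l=0 r=6: -7+10=3 >-2, r--
l=0 r=5: -7+9=2 >-2, r--
l=0 r=4: -7+4=-3 <-2, l++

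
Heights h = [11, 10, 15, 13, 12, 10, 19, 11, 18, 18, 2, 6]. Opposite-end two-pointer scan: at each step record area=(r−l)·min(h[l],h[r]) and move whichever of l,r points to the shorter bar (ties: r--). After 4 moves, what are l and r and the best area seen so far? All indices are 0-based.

[0,11] min(11,6)*11=66 best=66 * → r--
[0,10] min(11,2)*10=20 best=66 → r--
[0,9] min(11,18)*9=99 best=99 * → l++
[1,9] min(10,18)*8=80 best=99 → l++

l=2, r=9, best area=99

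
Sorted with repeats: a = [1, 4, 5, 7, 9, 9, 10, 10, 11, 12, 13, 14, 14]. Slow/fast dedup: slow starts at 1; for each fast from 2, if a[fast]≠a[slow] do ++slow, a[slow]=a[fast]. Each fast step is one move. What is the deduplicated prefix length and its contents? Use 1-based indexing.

slow=1 fast=2: a[fast]=4≠a[slow]=1 write a[2]=4, slow++,fast++
slow=2 fast=3: a[fast]=5≠a[slow]=4 write a[3]=5, slow++,fast++
slow=3 fast=4: a[fast]=7≠a[slow]=5 write a[4]=7, slow++,fast++
slow=4 fast=5: a[fast]=9≠a[slow]=7 write a[5]=9, slow++,fast++
slow=5 fast=6: a[fast]=9=a[slow] dup, fast++
slow=5 fast=7: a[fast]=10≠a[slow]=9 write a[6]=10, slow++,fast++
slow=6 fast=8: a[fast]=10=a[slow] dup, fast++
slow=6 fast=9: a[fast]=11≠a[slow]=10 write a[7]=11, slow++,fast++
slow=7 fast=10: a[fast]=12≠a[slow]=11 write a[8]=12, slow++,fast++
slow=8 fast=11: a[fast]=13≠a[slow]=12 write a[9]=13, slow++,fast++
slow=9 fast=12: a[fast]=14≠a[slow]=13 write a[10]=14, slow++,fast++
slow=10 fast=13: a[fast]=14=a[slow] dup, fast++

length 10; prefix = [1, 4, 5, 7, 9, 10, 11, 12, 13, 14]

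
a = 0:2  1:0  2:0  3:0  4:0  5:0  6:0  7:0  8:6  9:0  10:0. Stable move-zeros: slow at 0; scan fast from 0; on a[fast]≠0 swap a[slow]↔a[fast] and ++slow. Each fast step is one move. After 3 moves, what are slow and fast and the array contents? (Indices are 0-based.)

slow=1, fast=3, a=[2, 0, 0, 0, 0, 0, 0, 0, 6, 0, 0]

(s=0,f=0) a[fast]=2≠0 swap→a[0]=2 → slow++,fast++
(s=1,f=1) a[fast]=0 → fast++
(s=1,f=2) a[fast]=0 → fast++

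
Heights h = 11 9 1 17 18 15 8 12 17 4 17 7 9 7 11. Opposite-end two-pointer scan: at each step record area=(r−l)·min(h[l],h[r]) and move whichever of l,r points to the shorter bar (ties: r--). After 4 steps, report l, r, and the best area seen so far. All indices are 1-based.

l=1, r=11, best area=154

[1,15] min(11,11)*14=154 best=154 * → r--
[1,14] min(11,7)*13=91 best=154 → r--
[1,13] min(11,9)*12=108 best=154 → r--
[1,12] min(11,7)*11=77 best=154 → r--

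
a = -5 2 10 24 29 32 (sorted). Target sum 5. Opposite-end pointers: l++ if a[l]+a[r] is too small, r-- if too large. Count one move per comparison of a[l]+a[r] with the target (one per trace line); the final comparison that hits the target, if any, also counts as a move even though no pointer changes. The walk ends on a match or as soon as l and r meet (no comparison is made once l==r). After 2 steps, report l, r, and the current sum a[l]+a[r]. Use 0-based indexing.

l=0, r=3, sum=19

l=0 r=5: -5+32=27 >5, r--
l=0 r=4: -5+29=24 >5, r--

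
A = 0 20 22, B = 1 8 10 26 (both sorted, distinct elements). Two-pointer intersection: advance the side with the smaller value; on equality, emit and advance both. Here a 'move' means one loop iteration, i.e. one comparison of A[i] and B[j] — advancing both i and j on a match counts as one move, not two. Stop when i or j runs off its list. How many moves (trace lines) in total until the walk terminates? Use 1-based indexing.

[i=1,j=1] 0<1 → i++
[i=2,j=1] 20>1 → j++
[i=2,j=2] 20>8 → j++
[i=2,j=3] 20>10 → j++
[i=2,j=4] 20<26 → i++
[i=3,j=4] 22<26 → i++

6 moves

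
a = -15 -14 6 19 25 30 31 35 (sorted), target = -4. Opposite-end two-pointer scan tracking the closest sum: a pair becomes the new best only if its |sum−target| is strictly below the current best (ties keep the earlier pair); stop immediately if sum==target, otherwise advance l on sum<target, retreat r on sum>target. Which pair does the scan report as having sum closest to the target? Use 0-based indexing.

[0,7] -15+35=20 d=24 * → r--
[0,6] -15+31=16 d=20 * → r--
[0,5] -15+30=15 d=19 * → r--
[0,4] -15+25=10 d=14 * → r--
[0,3] -15+19=4 d=8 * → r--
[0,2] -15+6=-9 d=5 * → l++
[1,2] -14+6=-8 d=4 * → l++

pair (-14, 6) with sum -8 (|Δ|=4)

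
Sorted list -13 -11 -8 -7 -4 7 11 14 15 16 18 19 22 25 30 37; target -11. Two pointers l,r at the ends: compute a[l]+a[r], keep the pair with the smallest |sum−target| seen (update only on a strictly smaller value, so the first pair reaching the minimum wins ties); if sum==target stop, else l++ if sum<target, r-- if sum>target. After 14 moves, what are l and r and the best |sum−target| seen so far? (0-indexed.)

l=3, r=4, best |Δ|=1

l=0 r=15: -13+37=24 d=35 *, r--
l=0 r=14: -13+30=17 d=28 *, r--
l=0 r=13: -13+25=12 d=23 *, r--
l=0 r=12: -13+22=9 d=20 *, r--
l=0 r=11: -13+19=6 d=17 *, r--
l=0 r=10: -13+18=5 d=16 *, r--
l=0 r=9: -13+16=3 d=14 *, r--
l=0 r=8: -13+15=2 d=13 *, r--
l=0 r=7: -13+14=1 d=12 *, r--
l=0 r=6: -13+11=-2 d=9 *, r--
l=0 r=5: -13+7=-6 d=5 *, r--
l=0 r=4: -13+-4=-17 d=6, l++
l=1 r=4: -11+-4=-15 d=4 *, l++
l=2 r=4: -8+-4=-12 d=1 *, l++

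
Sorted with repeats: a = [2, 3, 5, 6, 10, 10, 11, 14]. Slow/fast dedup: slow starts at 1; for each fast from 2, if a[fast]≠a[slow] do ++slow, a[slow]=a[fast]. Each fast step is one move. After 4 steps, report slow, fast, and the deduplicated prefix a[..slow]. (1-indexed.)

slow=1 fast=2: a[fast]=3≠a[slow]=2 write a[2]=3, slow++,fast++
slow=2 fast=3: a[fast]=5≠a[slow]=3 write a[3]=5, slow++,fast++
slow=3 fast=4: a[fast]=6≠a[slow]=5 write a[4]=6, slow++,fast++
slow=4 fast=5: a[fast]=10≠a[slow]=6 write a[5]=10, slow++,fast++

slow=5, fast=6, prefix=[2, 3, 5, 6, 10]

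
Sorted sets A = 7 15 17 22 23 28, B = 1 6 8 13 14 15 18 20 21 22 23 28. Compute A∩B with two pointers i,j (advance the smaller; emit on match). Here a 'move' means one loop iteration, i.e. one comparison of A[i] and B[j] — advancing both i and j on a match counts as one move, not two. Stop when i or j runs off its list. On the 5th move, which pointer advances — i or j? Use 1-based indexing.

j

i=1 j=1: 7>1, j++
i=1 j=2: 7>6, j++
i=1 j=3: 7<8, i++
i=2 j=3: 15>8, j++
i=2 j=4: 15>13, j++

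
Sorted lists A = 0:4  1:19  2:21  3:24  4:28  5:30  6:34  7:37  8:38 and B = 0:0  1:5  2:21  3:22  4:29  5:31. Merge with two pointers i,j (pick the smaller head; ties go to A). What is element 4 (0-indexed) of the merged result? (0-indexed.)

[i=0,j=0] A[i]=4>B[j]=0 take 0 → j++
[i=0,j=1] A[i]=4<=B[j]=5 take 4 → i++
[i=1,j=1] A[i]=19>B[j]=5 take 5 → j++
[i=1,j=2] A[i]=19<=B[j]=21 take 19 → i++
[i=2,j=2] A[i]=21<=B[j]=21 take 21 → i++
[i=3,j=2] A[i]=24>B[j]=21 take 21 → j++
[i=3,j=3] A[i]=24>B[j]=22 take 22 → j++
[i=3,j=4] A[i]=24<=B[j]=29 take 24 → i++
[i=4,j=4] A[i]=28<=B[j]=29 take 28 → i++
[i=5,j=4] A[i]=30>B[j]=29 take 29 → j++
[i=5,j=5] A[i]=30<=B[j]=31 take 30 → i++
[i=6,j=5] A[i]=34>B[j]=31 take 31 → j++
[i=6,j=6] B done, take A[i]=34 → i++
[i=7,j=6] B done, take A[i]=37 → i++
[i=8,j=6] B done, take A[i]=38 → i++

merged[4] = 21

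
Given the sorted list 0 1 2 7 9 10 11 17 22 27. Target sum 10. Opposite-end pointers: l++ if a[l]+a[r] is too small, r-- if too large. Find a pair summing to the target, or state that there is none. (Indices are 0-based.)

[0,9] 0+27=27 >10 → r--
[0,8] 0+22=22 >10 → r--
[0,7] 0+17=17 >10 → r--
[0,6] 0+11=11 >10 → r--
[0,5] 0+10=10 → found

(0, 10)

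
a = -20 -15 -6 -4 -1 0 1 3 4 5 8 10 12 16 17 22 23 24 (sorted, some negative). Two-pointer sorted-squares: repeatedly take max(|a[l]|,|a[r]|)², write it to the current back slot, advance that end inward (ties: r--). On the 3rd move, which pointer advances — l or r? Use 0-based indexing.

[0,17] |-20|<=|24| out[17]=576 → r--
[0,16] |-20|<=|23| out[16]=529 → r--
[0,15] |-20|<=|22| out[15]=484 → r--

r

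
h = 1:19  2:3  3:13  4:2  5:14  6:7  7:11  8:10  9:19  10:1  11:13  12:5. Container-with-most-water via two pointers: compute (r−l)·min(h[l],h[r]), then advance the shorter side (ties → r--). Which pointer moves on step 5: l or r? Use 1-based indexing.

l=1 r=12: min(19,5)*11=55 best=55 *, r--
l=1 r=11: min(19,13)*10=130 best=130 *, r--
l=1 r=10: min(19,1)*9=9 best=130, r--
l=1 r=9: min(19,19)*8=152 best=152 *, r--
l=1 r=8: min(19,10)*7=70 best=152, r--

r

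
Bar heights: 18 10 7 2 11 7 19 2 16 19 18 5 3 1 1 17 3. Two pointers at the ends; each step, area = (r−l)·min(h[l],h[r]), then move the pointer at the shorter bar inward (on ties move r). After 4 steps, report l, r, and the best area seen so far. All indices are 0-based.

l=0, r=12, best area=255

[0,16] min(18,3)*16=48 best=48 * → r--
[0,15] min(18,17)*15=255 best=255 * → r--
[0,14] min(18,1)*14=14 best=255 → r--
[0,13] min(18,1)*13=13 best=255 → r--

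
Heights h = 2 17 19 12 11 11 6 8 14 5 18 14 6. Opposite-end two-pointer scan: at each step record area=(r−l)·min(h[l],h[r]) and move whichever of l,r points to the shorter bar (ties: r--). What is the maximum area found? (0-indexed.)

[0,12] min(2,6)*12=24 best=24 * → l++
[1,12] min(17,6)*11=66 best=66 * → r--
[1,11] min(17,14)*10=140 best=140 * → r--
[1,10] min(17,18)*9=153 best=153 * → l++
[2,10] min(19,18)*8=144 best=153 → r--
[2,9] min(19,5)*7=35 best=153 → r--
[2,8] min(19,14)*6=84 best=153 → r--
[2,7] min(19,8)*5=40 best=153 → r--
[2,6] min(19,6)*4=24 best=153 → r--
[2,5] min(19,11)*3=33 best=153 → r--
[2,4] min(19,11)*2=22 best=153 → r--
[2,3] min(19,12)*1=12 best=153 → r--

max area = 153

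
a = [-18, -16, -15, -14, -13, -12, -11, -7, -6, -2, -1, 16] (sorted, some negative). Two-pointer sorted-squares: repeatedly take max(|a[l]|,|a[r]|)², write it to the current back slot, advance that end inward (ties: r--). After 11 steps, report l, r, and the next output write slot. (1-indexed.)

l=11, r=11, next write slot=1

l=1 r=12: |-18|>|16| out[12]=324, l++
l=2 r=12: |-16|<=|16| out[11]=256, r--
l=2 r=11: |-16|>|-1| out[10]=256, l++
l=3 r=11: |-15|>|-1| out[9]=225, l++
l=4 r=11: |-14|>|-1| out[8]=196, l++
l=5 r=11: |-13|>|-1| out[7]=169, l++
l=6 r=11: |-12|>|-1| out[6]=144, l++
l=7 r=11: |-11|>|-1| out[5]=121, l++
l=8 r=11: |-7|>|-1| out[4]=49, l++
l=9 r=11: |-6|>|-1| out[3]=36, l++
l=10 r=11: |-2|>|-1| out[2]=4, l++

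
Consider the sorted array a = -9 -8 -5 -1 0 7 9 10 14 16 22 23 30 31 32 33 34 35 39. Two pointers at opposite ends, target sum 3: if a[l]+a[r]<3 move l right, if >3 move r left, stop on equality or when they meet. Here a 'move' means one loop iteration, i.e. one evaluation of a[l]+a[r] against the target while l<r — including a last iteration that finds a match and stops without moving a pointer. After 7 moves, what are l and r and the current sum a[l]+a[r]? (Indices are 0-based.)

l=0, r=11, sum=14

[0,18] -9+39=30 >3 → r--
[0,17] -9+35=26 >3 → r--
[0,16] -9+34=25 >3 → r--
[0,15] -9+33=24 >3 → r--
[0,14] -9+32=23 >3 → r--
[0,13] -9+31=22 >3 → r--
[0,12] -9+30=21 >3 → r--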